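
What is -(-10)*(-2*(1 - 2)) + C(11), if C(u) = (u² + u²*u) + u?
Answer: 1483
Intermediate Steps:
C(u) = u + u² + u³ (C(u) = (u² + u³) + u = u + u² + u³)
-(-10)*(-2*(1 - 2)) + C(11) = -(-10)*(-2*(1 - 2)) + 11*(1 + 11 + 11²) = -(-10)*(-2*(-1)) + 11*(1 + 11 + 121) = -(-10)*2 + 11*133 = -10*(-2) + 1463 = 20 + 1463 = 1483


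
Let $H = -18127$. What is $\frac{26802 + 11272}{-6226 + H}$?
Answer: $- \frac{38074}{24353} \approx -1.5634$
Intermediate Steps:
$\frac{26802 + 11272}{-6226 + H} = \frac{26802 + 11272}{-6226 - 18127} = \frac{38074}{-24353} = 38074 \left(- \frac{1}{24353}\right) = - \frac{38074}{24353}$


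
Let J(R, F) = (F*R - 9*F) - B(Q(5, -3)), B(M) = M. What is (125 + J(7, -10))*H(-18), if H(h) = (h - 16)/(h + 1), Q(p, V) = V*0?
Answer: 290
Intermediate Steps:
Q(p, V) = 0
H(h) = (-16 + h)/(1 + h)
J(R, F) = -9*F + F*R (J(R, F) = (F*R - 9*F) - 1*0 = (-9*F + F*R) + 0 = -9*F + F*R)
(125 + J(7, -10))*H(-18) = (125 - 10*(-9 + 7))*((-16 - 18)/(1 - 18)) = (125 - 10*(-2))*(-34/(-17)) = (125 + 20)*(-1/17*(-34)) = 145*2 = 290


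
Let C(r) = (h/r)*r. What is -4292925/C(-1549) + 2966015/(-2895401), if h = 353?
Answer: -12430786341220/1022076553 ≈ -12162.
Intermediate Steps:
C(r) = 353 (C(r) = (353/r)*r = 353)
-4292925/C(-1549) + 2966015/(-2895401) = -4292925/353 + 2966015/(-2895401) = -4292925*1/353 + 2966015*(-1/2895401) = -4292925/353 - 2966015/2895401 = -12430786341220/1022076553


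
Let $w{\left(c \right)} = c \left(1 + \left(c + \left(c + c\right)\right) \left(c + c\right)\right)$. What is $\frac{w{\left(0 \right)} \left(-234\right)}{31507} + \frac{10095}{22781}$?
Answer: $\frac{10095}{22781} \approx 0.44313$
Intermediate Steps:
$w{\left(c \right)} = c \left(1 + 6 c^{2}\right)$ ($w{\left(c \right)} = c \left(1 + \left(c + 2 c\right) 2 c\right) = c \left(1 + 3 c 2 c\right) = c \left(1 + 6 c^{2}\right)$)
$\frac{w{\left(0 \right)} \left(-234\right)}{31507} + \frac{10095}{22781} = \frac{\left(0 + 6 \cdot 0^{3}\right) \left(-234\right)}{31507} + \frac{10095}{22781} = \left(0 + 6 \cdot 0\right) \left(-234\right) \frac{1}{31507} + 10095 \cdot \frac{1}{22781} = \left(0 + 0\right) \left(-234\right) \frac{1}{31507} + \frac{10095}{22781} = 0 \left(-234\right) \frac{1}{31507} + \frac{10095}{22781} = 0 \cdot \frac{1}{31507} + \frac{10095}{22781} = 0 + \frac{10095}{22781} = \frac{10095}{22781}$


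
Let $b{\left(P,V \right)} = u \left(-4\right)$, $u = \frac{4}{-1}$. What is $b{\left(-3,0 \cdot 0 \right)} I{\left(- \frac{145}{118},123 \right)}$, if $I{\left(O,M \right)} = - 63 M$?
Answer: $-123984$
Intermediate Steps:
$u = -4$ ($u = 4 \left(-1\right) = -4$)
$b{\left(P,V \right)} = 16$ ($b{\left(P,V \right)} = \left(-4\right) \left(-4\right) = 16$)
$b{\left(-3,0 \cdot 0 \right)} I{\left(- \frac{145}{118},123 \right)} = 16 \left(\left(-63\right) 123\right) = 16 \left(-7749\right) = -123984$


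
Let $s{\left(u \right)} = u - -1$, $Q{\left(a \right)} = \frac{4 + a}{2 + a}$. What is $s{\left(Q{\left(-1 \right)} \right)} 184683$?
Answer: $738732$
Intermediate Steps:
$Q{\left(a \right)} = \frac{4 + a}{2 + a}$
$s{\left(u \right)} = 1 + u$ ($s{\left(u \right)} = u + 1 = 1 + u$)
$s{\left(Q{\left(-1 \right)} \right)} 184683 = \left(1 + \frac{4 - 1}{2 - 1}\right) 184683 = \left(1 + 1^{-1} \cdot 3\right) 184683 = \left(1 + 1 \cdot 3\right) 184683 = \left(1 + 3\right) 184683 = 4 \cdot 184683 = 738732$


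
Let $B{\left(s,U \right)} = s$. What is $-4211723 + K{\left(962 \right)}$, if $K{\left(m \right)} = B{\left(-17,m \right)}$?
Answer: $-4211740$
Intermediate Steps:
$K{\left(m \right)} = -17$
$-4211723 + K{\left(962 \right)} = -4211723 - 17 = -4211740$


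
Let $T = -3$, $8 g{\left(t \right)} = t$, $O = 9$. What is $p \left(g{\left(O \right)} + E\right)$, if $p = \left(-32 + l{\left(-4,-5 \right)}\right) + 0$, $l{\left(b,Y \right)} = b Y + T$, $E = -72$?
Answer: $\frac{8505}{8} \approx 1063.1$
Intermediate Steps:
$g{\left(t \right)} = \frac{t}{8}$
$l{\left(b,Y \right)} = -3 + Y b$ ($l{\left(b,Y \right)} = b Y - 3 = Y b - 3 = -3 + Y b$)
$p = -15$ ($p = \left(-32 - -17\right) + 0 = \left(-32 + \left(-3 + 20\right)\right) + 0 = \left(-32 + 17\right) + 0 = -15 + 0 = -15$)
$p \left(g{\left(O \right)} + E\right) = - 15 \left(\frac{1}{8} \cdot 9 - 72\right) = - 15 \left(\frac{9}{8} - 72\right) = \left(-15\right) \left(- \frac{567}{8}\right) = \frac{8505}{8}$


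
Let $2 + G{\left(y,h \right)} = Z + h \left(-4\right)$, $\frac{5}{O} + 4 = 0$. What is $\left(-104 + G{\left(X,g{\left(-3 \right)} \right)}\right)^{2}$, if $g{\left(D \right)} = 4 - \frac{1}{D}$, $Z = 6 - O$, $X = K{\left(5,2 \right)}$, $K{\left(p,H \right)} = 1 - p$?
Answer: $\frac{1940449}{144} \approx 13475.0$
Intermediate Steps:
$O = - \frac{5}{4}$ ($O = \frac{5}{-4 + 0} = \frac{5}{-4} = 5 \left(- \frac{1}{4}\right) = - \frac{5}{4} \approx -1.25$)
$X = -4$ ($X = 1 - 5 = -4$)
$Z = \frac{29}{4}$ ($Z = 6 - - \frac{5}{4} = 6 + \frac{5}{4} = \frac{29}{4} \approx 7.25$)
$G{\left(y,h \right)} = \frac{21}{4} - 4 h$ ($G{\left(y,h \right)} = -2 + \left(\frac{29}{4} + h \left(-4\right)\right) = -2 - \left(- \frac{29}{4} + 4 h\right) = \frac{21}{4} - 4 h$)
$\left(-104 + G{\left(X,g{\left(-3 \right)} \right)}\right)^{2} = \left(-104 + \left(\frac{21}{4} - 4 \left(4 - \frac{1}{-3}\right)\right)\right)^{2} = \left(-104 + \left(\frac{21}{4} - 4 \left(4 - - \frac{1}{3}\right)\right)\right)^{2} = \left(-104 + \left(\frac{21}{4} - 4 \left(4 + \frac{1}{3}\right)\right)\right)^{2} = \left(-104 + \left(\frac{21}{4} - \frac{52}{3}\right)\right)^{2} = \left(-104 - \frac{145}{12}\right)^{2} = \left(- \frac{1393}{12}\right)^{2} = \frac{1940449}{144}$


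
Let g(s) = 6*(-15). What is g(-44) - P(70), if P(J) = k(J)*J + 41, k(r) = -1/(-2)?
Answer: -166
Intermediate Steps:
k(r) = 1/2 (k(r) = -1*(-1/2) = 1/2)
P(J) = 41 + J/2 (P(J) = J/2 + 41 = 41 + J/2)
g(s) = -90
g(-44) - P(70) = -90 - (41 + (1/2)*70) = -90 - (41 + 35) = -90 - 1*76 = -90 - 76 = -166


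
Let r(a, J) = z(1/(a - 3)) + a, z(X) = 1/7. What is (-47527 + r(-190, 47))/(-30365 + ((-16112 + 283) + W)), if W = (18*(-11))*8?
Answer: 167009/167223 ≈ 0.99872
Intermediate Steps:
W = -1584 (W = -198*8 = -1584)
z(X) = 1/7
r(a, J) = 1/7 + a
(-47527 + r(-190, 47))/(-30365 + ((-16112 + 283) + W)) = (-47527 + (1/7 - 190))/(-30365 + ((-16112 + 283) - 1584)) = (-47527 - 1329/7)/(-30365 + (-15829 - 1584)) = -334018/(7*(-30365 - 17413)) = -334018/7/(-47778) = -334018/7*(-1/47778) = 167009/167223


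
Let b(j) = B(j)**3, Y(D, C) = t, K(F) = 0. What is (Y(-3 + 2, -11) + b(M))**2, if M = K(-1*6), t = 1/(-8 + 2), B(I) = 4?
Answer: 146689/36 ≈ 4074.7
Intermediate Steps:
t = -1/6 (t = 1/(-6) = -1/6 ≈ -0.16667)
Y(D, C) = -1/6
M = 0
b(j) = 64 (b(j) = 4**3 = 64)
(Y(-3 + 2, -11) + b(M))**2 = (-1/6 + 64)**2 = (383/6)**2 = 146689/36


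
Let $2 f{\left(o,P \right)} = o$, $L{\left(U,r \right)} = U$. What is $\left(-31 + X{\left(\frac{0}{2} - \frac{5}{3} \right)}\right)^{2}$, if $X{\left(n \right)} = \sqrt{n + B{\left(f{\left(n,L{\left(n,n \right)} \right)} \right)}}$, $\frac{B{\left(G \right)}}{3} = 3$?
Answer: $\frac{\left(93 - \sqrt{66}\right)^{2}}{9} \approx 800.44$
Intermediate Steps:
$f{\left(o,P \right)} = \frac{o}{2}$
$B{\left(G \right)} = 9$ ($B{\left(G \right)} = 3 \cdot 3 = 9$)
$X{\left(n \right)} = \sqrt{9 + n}$ ($X{\left(n \right)} = \sqrt{n + 9} = \sqrt{9 + n}$)
$\left(-31 + X{\left(\frac{0}{2} - \frac{5}{3} \right)}\right)^{2} = \left(-31 + \sqrt{9 + \left(\frac{0}{2} - \frac{5}{3}\right)}\right)^{2} = \left(-31 + \sqrt{9 + \left(0 \cdot \frac{1}{2} - \frac{5}{3}\right)}\right)^{2} = \left(-31 + \sqrt{9 + \left(0 - \frac{5}{3}\right)}\right)^{2} = \left(-31 + \sqrt{9 - \frac{5}{3}}\right)^{2} = \left(-31 + \sqrt{\frac{22}{3}}\right)^{2} = \left(-31 + \frac{\sqrt{66}}{3}\right)^{2}$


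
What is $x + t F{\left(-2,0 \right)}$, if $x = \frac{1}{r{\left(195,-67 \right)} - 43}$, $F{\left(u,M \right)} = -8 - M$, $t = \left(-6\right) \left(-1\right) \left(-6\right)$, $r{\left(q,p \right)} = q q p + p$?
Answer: $\frac{733762079}{2547785} \approx 288.0$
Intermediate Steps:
$r{\left(q,p \right)} = p + p q^{2}$ ($r{\left(q,p \right)} = q^{2} p + p = p q^{2} + p = p + p q^{2}$)
$t = -36$ ($t = 6 \left(-6\right) = -36$)
$x = - \frac{1}{2547785}$ ($x = \frac{1}{- 67 \left(1 + 195^{2}\right) - 43} = \frac{1}{- 67 \left(1 + 38025\right) - 43} = \frac{1}{\left(-67\right) 38026 - 43} = \frac{1}{-2547742 - 43} = \frac{1}{-2547785} = - \frac{1}{2547785} \approx -3.925 \cdot 10^{-7}$)
$x + t F{\left(-2,0 \right)} = - \frac{1}{2547785} - 36 \left(-8 - 0\right) = - \frac{1}{2547785} - 36 \left(-8 + 0\right) = - \frac{1}{2547785} - -288 = - \frac{1}{2547785} + 288 = \frac{733762079}{2547785}$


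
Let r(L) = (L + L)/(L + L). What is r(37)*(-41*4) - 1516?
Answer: -1680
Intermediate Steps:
r(L) = 1 (r(L) = (2*L)/((2*L)) = (2*L)*(1/(2*L)) = 1)
r(37)*(-41*4) - 1516 = 1*(-41*4) - 1516 = 1*(-164) - 1516 = -164 - 1516 = -1680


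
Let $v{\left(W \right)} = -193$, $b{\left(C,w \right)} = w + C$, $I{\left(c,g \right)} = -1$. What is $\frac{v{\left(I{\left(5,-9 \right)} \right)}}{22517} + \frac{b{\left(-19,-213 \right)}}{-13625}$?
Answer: $\frac{2594319}{306794125} \approx 0.0084562$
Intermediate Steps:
$b{\left(C,w \right)} = C + w$
$\frac{v{\left(I{\left(5,-9 \right)} \right)}}{22517} + \frac{b{\left(-19,-213 \right)}}{-13625} = - \frac{193}{22517} + \frac{-19 - 213}{-13625} = \left(-193\right) \frac{1}{22517} - - \frac{232}{13625} = - \frac{193}{22517} + \frac{232}{13625} = \frac{2594319}{306794125}$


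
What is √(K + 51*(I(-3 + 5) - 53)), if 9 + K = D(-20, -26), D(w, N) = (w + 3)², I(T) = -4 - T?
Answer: I*√2729 ≈ 52.24*I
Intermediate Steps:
D(w, N) = (3 + w)²
K = 280 (K = -9 + (3 - 20)² = -9 + (-17)² = -9 + 289 = 280)
√(K + 51*(I(-3 + 5) - 53)) = √(280 + 51*((-4 - (-3 + 5)) - 53)) = √(280 + 51*((-4 - 1*2) - 53)) = √(280 + 51*((-4 - 2) - 53)) = √(280 + 51*(-6 - 53)) = √(280 + 51*(-59)) = √(280 - 3009) = √(-2729) = I*√2729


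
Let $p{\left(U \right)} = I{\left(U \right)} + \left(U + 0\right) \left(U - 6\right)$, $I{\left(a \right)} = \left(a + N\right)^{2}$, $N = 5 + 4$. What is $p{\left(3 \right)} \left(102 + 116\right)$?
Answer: $29430$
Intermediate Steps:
$N = 9$
$I{\left(a \right)} = \left(9 + a\right)^{2}$ ($I{\left(a \right)} = \left(a + 9\right)^{2} = \left(9 + a\right)^{2}$)
$p{\left(U \right)} = \left(9 + U\right)^{2} + U \left(-6 + U\right)$ ($p{\left(U \right)} = \left(9 + U\right)^{2} + \left(U + 0\right) \left(U - 6\right) = \left(9 + U\right)^{2} + U \left(-6 + U\right)$)
$p{\left(3 \right)} \left(102 + 116\right) = \left(81 + 2 \cdot 3^{2} + 12 \cdot 3\right) \left(102 + 116\right) = \left(81 + 2 \cdot 9 + 36\right) 218 = \left(81 + 18 + 36\right) 218 = 135 \cdot 218 = 29430$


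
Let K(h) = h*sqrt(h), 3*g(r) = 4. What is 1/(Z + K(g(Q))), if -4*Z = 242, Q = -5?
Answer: -6534/395051 - 96*sqrt(3)/395051 ≈ -0.016961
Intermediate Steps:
g(r) = 4/3 (g(r) = (1/3)*4 = 4/3)
Z = -121/2 (Z = -1/4*242 = -121/2 ≈ -60.500)
K(h) = h**(3/2)
1/(Z + K(g(Q))) = 1/(-121/2 + (4/3)**(3/2)) = 1/(-121/2 + 8*sqrt(3)/9)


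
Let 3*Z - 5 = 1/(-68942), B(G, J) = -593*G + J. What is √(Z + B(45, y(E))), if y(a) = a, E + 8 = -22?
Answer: I*√126968456366634/68942 ≈ 163.44*I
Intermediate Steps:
E = -30 (E = -8 - 22 = -30)
B(G, J) = J - 593*G
Z = 114903/68942 (Z = 5/3 + (⅓)/(-68942) = 5/3 + (⅓)*(-1/68942) = 5/3 - 1/206826 = 114903/68942 ≈ 1.6667)
√(Z + B(45, y(E))) = √(114903/68942 + (-30 - 593*45)) = √(114903/68942 + (-30 - 26685)) = √(114903/68942 - 26715) = √(-1841670627/68942) = I*√126968456366634/68942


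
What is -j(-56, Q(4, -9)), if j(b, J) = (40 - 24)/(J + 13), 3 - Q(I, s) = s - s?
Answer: -1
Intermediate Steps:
Q(I, s) = 3 (Q(I, s) = 3 - (s - s) = 3 - 1*0 = 3 + 0 = 3)
j(b, J) = 16/(13 + J)
-j(-56, Q(4, -9)) = -16/(13 + 3) = -16/16 = -1*1 = -1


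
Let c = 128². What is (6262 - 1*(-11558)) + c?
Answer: 34204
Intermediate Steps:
c = 16384
(6262 - 1*(-11558)) + c = (6262 - 1*(-11558)) + 16384 = (6262 + 11558) + 16384 = 17820 + 16384 = 34204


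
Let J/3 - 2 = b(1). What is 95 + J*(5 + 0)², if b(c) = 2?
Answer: 395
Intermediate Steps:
J = 12 (J = 6 + 3*2 = 6 + 6 = 12)
95 + J*(5 + 0)² = 95 + 12*(5 + 0)² = 95 + 12*5² = 95 + 12*25 = 95 + 300 = 395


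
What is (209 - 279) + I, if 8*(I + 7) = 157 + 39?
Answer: -105/2 ≈ -52.500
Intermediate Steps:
I = 35/2 (I = -7 + (157 + 39)/8 = -7 + (⅛)*196 = -7 + 49/2 = 35/2 ≈ 17.500)
(209 - 279) + I = (209 - 279) + 35/2 = -70 + 35/2 = -105/2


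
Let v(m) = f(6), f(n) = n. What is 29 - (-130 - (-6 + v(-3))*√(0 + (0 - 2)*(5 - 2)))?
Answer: 0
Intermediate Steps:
v(m) = 6
29 - (-130 - (-6 + v(-3))*√(0 + (0 - 2)*(5 - 2))) = 29 - (-130 - (-6 + 6)*√(0 + (0 - 2)*(5 - 2))) = 29 - (-130 - 0*√(0 - 2*3)) = 29 - (-130 - 0*√(0 - 6)) = 29 - (-130 - 0*√(-6)) = 29 - (-130 - 0*I*√6) = 29 - (-130 - 1*0) = 29 - (-130 + 0) = 29 - 1*(-130) = 29 + 130 = 159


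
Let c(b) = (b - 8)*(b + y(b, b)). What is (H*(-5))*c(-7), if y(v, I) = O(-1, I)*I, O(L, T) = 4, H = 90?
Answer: -236250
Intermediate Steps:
y(v, I) = 4*I
c(b) = 5*b*(-8 + b) (c(b) = (b - 8)*(b + 4*b) = (-8 + b)*(5*b) = 5*b*(-8 + b))
(H*(-5))*c(-7) = (90*(-5))*(5*(-7)*(-8 - 7)) = -2250*(-7)*(-15) = -450*525 = -236250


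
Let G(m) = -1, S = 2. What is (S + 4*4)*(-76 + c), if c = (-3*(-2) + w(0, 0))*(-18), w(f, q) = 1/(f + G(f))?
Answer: -2988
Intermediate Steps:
w(f, q) = 1/(-1 + f) (w(f, q) = 1/(f - 1) = 1/(-1 + f))
c = -90 (c = (-3*(-2) + 1/(-1 + 0))*(-18) = (6 + 1/(-1))*(-18) = (6 - 1)*(-18) = 5*(-18) = -90)
(S + 4*4)*(-76 + c) = (2 + 4*4)*(-76 - 90) = (2 + 16)*(-166) = 18*(-166) = -2988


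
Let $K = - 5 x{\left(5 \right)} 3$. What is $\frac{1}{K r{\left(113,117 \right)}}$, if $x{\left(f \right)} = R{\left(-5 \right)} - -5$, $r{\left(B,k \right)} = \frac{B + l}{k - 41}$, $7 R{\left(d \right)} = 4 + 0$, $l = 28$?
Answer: $- \frac{532}{82485} \approx -0.0064497$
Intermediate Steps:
$R{\left(d \right)} = \frac{4}{7}$ ($R{\left(d \right)} = \frac{4 + 0}{7} = \frac{1}{7} \cdot 4 = \frac{4}{7}$)
$r{\left(B,k \right)} = \frac{28 + B}{-41 + k}$ ($r{\left(B,k \right)} = \frac{B + 28}{k - 41} = \frac{28 + B}{-41 + k}$)
$x{\left(f \right)} = \frac{39}{7}$ ($x{\left(f \right)} = \frac{4}{7} - -5 = \frac{4}{7} + 5 = \frac{39}{7}$)
$K = - \frac{585}{7}$ ($K = \left(-5\right) \frac{39}{7} \cdot 3 = \left(- \frac{195}{7}\right) 3 = - \frac{585}{7} \approx -83.571$)
$\frac{1}{K r{\left(113,117 \right)}} = \frac{1}{\left(- \frac{585}{7}\right) \frac{28 + 113}{-41 + 117}} = \frac{1}{\left(- \frac{585}{7}\right) \frac{1}{76} \cdot 141} = \frac{1}{\left(- \frac{585}{7}\right) \frac{141}{76}} = \frac{1}{- \frac{82485}{532}} = - \frac{532}{82485}$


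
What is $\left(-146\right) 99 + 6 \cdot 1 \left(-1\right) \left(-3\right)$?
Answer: $-14436$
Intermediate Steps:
$\left(-146\right) 99 + 6 \cdot 1 \left(-1\right) \left(-3\right) = -14454 + 6 \left(-1\right) \left(-3\right) = -14454 - -18 = -14454 + 18 = -14436$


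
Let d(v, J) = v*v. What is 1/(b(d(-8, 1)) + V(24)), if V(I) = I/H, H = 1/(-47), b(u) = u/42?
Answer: -21/23656 ≈ -0.00088772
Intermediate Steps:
d(v, J) = v²
b(u) = u/42 (b(u) = u*(1/42) = u/42)
H = -1/47 ≈ -0.021277
V(I) = -47*I (V(I) = I/(-1/47) = I*(-47) = -47*I)
1/(b(d(-8, 1)) + V(24)) = 1/((1/42)*(-8)² - 47*24) = 1/((1/42)*64 - 1128) = 1/(32/21 - 1128) = 1/(-23656/21) = -21/23656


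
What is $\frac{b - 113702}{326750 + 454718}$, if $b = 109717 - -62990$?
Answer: $\frac{59005}{781468} \approx 0.075505$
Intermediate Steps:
$b = 172707$ ($b = 109717 + 62990 = 172707$)
$\frac{b - 113702}{326750 + 454718} = \frac{172707 - 113702}{326750 + 454718} = \frac{59005}{781468}$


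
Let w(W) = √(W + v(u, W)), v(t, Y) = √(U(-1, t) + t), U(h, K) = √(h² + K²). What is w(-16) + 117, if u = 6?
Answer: 117 + √(-16 + √(6 + √37)) ≈ 117.0 + 3.5389*I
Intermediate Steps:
U(h, K) = √(K² + h²)
v(t, Y) = √(t + √(1 + t²)) (v(t, Y) = √(√(t² + (-1)²) + t) = √(√(t² + 1) + t) = √(√(1 + t²) + t) = √(t + √(1 + t²)))
w(W) = √(W + √(6 + √37)) (w(W) = √(W + √(6 + √(1 + 6²))) = √(W + √(6 + √(1 + 36))) = √(W + √(6 + √37)))
w(-16) + 117 = √(-16 + √(6 + √37)) + 117 = 117 + √(-16 + √(6 + √37))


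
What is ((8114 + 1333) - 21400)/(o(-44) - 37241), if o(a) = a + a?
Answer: 11953/37329 ≈ 0.32021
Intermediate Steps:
o(a) = 2*a
((8114 + 1333) - 21400)/(o(-44) - 37241) = ((8114 + 1333) - 21400)/(2*(-44) - 37241) = (9447 - 21400)/(-88 - 37241) = -11953/(-37329) = -11953*(-1/37329) = 11953/37329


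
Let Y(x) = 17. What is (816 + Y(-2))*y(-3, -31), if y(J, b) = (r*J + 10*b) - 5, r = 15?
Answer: -299880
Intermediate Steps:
y(J, b) = -5 + 10*b + 15*J (y(J, b) = (15*J + 10*b) - 5 = (10*b + 15*J) - 5 = -5 + 10*b + 15*J)
(816 + Y(-2))*y(-3, -31) = (816 + 17)*(-5 + 10*(-31) + 15*(-3)) = 833*(-5 - 310 - 45) = 833*(-360) = -299880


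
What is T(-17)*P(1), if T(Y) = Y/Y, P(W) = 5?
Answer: 5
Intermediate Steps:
T(Y) = 1
T(-17)*P(1) = 1*5 = 5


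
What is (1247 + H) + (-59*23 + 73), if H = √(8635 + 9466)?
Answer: -37 + √18101 ≈ 97.540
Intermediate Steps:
H = √18101 ≈ 134.54
(1247 + H) + (-59*23 + 73) = (1247 + √18101) + (-59*23 + 73) = (1247 + √18101) + (-1357 + 73) = (1247 + √18101) - 1284 = -37 + √18101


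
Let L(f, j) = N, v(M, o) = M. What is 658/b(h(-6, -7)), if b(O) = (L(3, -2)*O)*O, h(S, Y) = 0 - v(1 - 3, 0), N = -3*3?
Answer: -329/18 ≈ -18.278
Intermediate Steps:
N = -9
L(f, j) = -9
h(S, Y) = 2 (h(S, Y) = 0 - (1 - 3) = 0 - 1*(-2) = 0 + 2 = 2)
b(O) = -9*O² (b(O) = (-9*O)*O = -9*O²)
658/b(h(-6, -7)) = 658/((-9*2²)) = 658/((-9*4)) = 658/(-36) = 658*(-1/36) = -329/18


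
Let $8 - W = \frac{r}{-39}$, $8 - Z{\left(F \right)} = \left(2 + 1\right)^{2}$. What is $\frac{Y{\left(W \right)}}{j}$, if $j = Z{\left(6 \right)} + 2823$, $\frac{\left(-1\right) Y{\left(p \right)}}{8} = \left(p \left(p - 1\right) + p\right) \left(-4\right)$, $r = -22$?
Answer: $\frac{1345600}{2146131} \approx 0.62699$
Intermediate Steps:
$Z{\left(F \right)} = -1$ ($Z{\left(F \right)} = 8 - \left(2 + 1\right)^{2} = 8 - 3^{2} = 8 - 9 = -1$)
$W = \frac{290}{39}$ ($W = 8 - - \frac{22}{-39} = 8 - \left(-22\right) \left(- \frac{1}{39}\right) = 8 - \frac{22}{39} = \frac{290}{39} \approx 7.4359$)
$Y{\left(p \right)} = 32 p + 32 p \left(-1 + p\right)$ ($Y{\left(p \right)} = - 8 \left(p \left(p - 1\right) + p\right) \left(-4\right) = - 8 \left(p \left(-1 + p\right) + p\right) \left(-4\right) = - 8 \left(p + p \left(-1 + p\right)\right) \left(-4\right) = - 8 \left(- 4 p - 4 p \left(-1 + p\right)\right) = 32 p + 32 p \left(-1 + p\right)$)
$j = 2822$ ($j = -1 + 2823 = 2822$)
$\frac{Y{\left(W \right)}}{j} = \frac{32 \left(\frac{290}{39}\right)^{2}}{2822} = 32 \cdot \frac{84100}{1521} \cdot \frac{1}{2822} = \frac{2691200}{1521} \cdot \frac{1}{2822} = \frac{1345600}{2146131}$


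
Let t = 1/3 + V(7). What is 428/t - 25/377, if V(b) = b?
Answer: 241759/4147 ≈ 58.297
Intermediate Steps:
t = 22/3 (t = 1/3 + 7 = ⅓ + 7 = 22/3 ≈ 7.3333)
428/t - 25/377 = 428/(22/3) - 25/377 = 428*(3/22) - 25*1/377 = 642/11 - 25/377 = 241759/4147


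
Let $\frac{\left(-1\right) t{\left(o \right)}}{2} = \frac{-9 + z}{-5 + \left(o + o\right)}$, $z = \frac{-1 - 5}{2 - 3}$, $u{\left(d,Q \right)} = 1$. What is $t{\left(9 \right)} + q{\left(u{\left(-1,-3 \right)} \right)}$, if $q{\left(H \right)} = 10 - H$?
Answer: $\frac{123}{13} \approx 9.4615$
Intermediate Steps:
$z = 6$ ($z = - \frac{6}{-1} = \left(-6\right) \left(-1\right) = 6$)
$t{\left(o \right)} = \frac{6}{-5 + 2 o}$ ($t{\left(o \right)} = - 2 \frac{-9 + 6}{-5 + \left(o + o\right)} = - 2 \left(- \frac{3}{-5 + 2 o}\right) = \frac{6}{-5 + 2 o}$)
$t{\left(9 \right)} + q{\left(u{\left(-1,-3 \right)} \right)} = \frac{6}{-5 + 2 \cdot 9} + \left(10 - 1\right) = \frac{6}{-5 + 18} + \left(10 - 1\right) = \frac{6}{13} + 9 = \frac{123}{13}$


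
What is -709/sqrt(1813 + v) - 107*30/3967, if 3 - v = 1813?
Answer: -3210/3967 - 709*sqrt(3)/3 ≈ -410.15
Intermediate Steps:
v = -1810 (v = 3 - 1*1813 = 3 - 1813 = -1810)
-709/sqrt(1813 + v) - 107*30/3967 = -709/sqrt(1813 - 1810) - 107*30/3967 = -709*sqrt(3)/3 - 3210*1/3967 = -709*sqrt(3)/3 - 3210/3967 = -3210/3967 - 709*sqrt(3)/3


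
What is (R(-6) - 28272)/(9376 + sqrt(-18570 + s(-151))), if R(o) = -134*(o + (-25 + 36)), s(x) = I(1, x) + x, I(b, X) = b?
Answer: -8480006/2747753 + 43413*I*sqrt(130)/10991012 ≈ -3.0862 + 0.045035*I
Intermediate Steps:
s(x) = 1 + x
R(o) = -1474 - 134*o (R(o) = -134*(o + 11) = -134*(11 + o) = -1474 - 134*o)
(R(-6) - 28272)/(9376 + sqrt(-18570 + s(-151))) = ((-1474 - 134*(-6)) - 28272)/(9376 + sqrt(-18570 + (1 - 151))) = ((-1474 + 804) - 28272)/(9376 + sqrt(-18570 - 150)) = (-670 - 28272)/(9376 + sqrt(-18720)) = -28942/(9376 + 12*I*sqrt(130))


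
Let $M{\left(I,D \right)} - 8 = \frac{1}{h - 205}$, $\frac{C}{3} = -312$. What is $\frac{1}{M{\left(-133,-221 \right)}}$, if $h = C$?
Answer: $\frac{1141}{9127} \approx 0.12501$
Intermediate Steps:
$C = -936$ ($C = 3 \left(-312\right) = -936$)
$h = -936$
$M{\left(I,D \right)} = \frac{9127}{1141}$ ($M{\left(I,D \right)} = 8 + \frac{1}{-936 - 205} = 8 + \frac{1}{-1141} = 8 - \frac{1}{1141} = \frac{9127}{1141}$)
$\frac{1}{M{\left(-133,-221 \right)}} = \frac{1}{\frac{9127}{1141}} = \frac{1141}{9127}$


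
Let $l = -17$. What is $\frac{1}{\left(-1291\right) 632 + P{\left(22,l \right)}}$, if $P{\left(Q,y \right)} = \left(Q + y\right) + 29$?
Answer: $- \frac{1}{815878} \approx -1.2257 \cdot 10^{-6}$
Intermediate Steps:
$P{\left(Q,y \right)} = 29 + Q + y$
$\frac{1}{\left(-1291\right) 632 + P{\left(22,l \right)}} = \frac{1}{\left(-1291\right) 632 + \left(29 + 22 - 17\right)} = \frac{1}{-815912 + 34} = \frac{1}{-815878} = - \frac{1}{815878}$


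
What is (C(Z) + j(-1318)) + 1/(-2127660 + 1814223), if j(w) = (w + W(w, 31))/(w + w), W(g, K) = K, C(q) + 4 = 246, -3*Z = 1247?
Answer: 200348614327/826219932 ≈ 242.49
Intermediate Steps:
Z = -1247/3 (Z = -1/3*1247 = -1247/3 ≈ -415.67)
C(q) = 242 (C(q) = -4 + 246 = 242)
j(w) = (31 + w)/(2*w) (j(w) = (w + 31)/(w + w) = (31 + w)/((2*w)) = (31 + w)*(1/(2*w)) = (31 + w)/(2*w))
(C(Z) + j(-1318)) + 1/(-2127660 + 1814223) = (242 + (1/2)*(31 - 1318)/(-1318)) + 1/(-2127660 + 1814223) = (242 + (1/2)*(-1/1318)*(-1287)) + 1/(-313437) = (242 + 1287/2636) - 1/313437 = 639199/2636 - 1/313437 = 200348614327/826219932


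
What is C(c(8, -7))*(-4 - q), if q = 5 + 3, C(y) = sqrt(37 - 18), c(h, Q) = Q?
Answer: -12*sqrt(19) ≈ -52.307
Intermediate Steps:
C(y) = sqrt(19)
q = 8
C(c(8, -7))*(-4 - q) = sqrt(19)*(-4 - 1*8) = sqrt(19)*(-4 - 8) = sqrt(19)*(-12) = -12*sqrt(19)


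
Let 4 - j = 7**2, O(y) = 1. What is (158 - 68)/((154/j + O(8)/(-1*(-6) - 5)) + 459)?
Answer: 2025/10273 ≈ 0.19712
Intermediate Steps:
j = -45 (j = 4 - 1*7**2 = 4 - 1*49 = 4 - 49 = -45)
(158 - 68)/((154/j + O(8)/(-1*(-6) - 5)) + 459) = (158 - 68)/((154/(-45) + 1/(-1*(-6) - 5)) + 459) = 90/((154*(-1/45) + 1/(6 - 5)) + 459) = 90/((-154/45 + 1/1) + 459) = 90/((-154/45 + 1*1) + 459) = 90/((-154/45 + 1) + 459) = 90/(-109/45 + 459) = 90/(20546/45) = 90*(45/20546) = 2025/10273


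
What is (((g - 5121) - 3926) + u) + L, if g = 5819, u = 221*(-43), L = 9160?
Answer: -3571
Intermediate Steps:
u = -9503
(((g - 5121) - 3926) + u) + L = (((5819 - 5121) - 3926) - 9503) + 9160 = ((698 - 3926) - 9503) + 9160 = (-3228 - 9503) + 9160 = -12731 + 9160 = -3571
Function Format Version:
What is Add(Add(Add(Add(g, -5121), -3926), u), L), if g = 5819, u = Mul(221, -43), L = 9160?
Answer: -3571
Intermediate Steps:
u = -9503
Add(Add(Add(Add(g, -5121), -3926), u), L) = Add(Add(Add(Add(5819, -5121), -3926), -9503), 9160) = Add(Add(Add(698, -3926), -9503), 9160) = Add(Add(-3228, -9503), 9160) = Add(-12731, 9160) = -3571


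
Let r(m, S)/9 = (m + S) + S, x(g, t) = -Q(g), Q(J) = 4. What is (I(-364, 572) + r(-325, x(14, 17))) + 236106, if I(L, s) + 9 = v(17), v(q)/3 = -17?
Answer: 233049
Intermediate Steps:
v(q) = -51 (v(q) = 3*(-17) = -51)
I(L, s) = -60 (I(L, s) = -9 - 51 = -60)
x(g, t) = -4 (x(g, t) = -1*4 = -4)
r(m, S) = 9*m + 18*S (r(m, S) = 9*((m + S) + S) = 9*((S + m) + S) = 9*(m + 2*S) = 9*m + 18*S)
(I(-364, 572) + r(-325, x(14, 17))) + 236106 = (-60 + (9*(-325) + 18*(-4))) + 236106 = (-60 + (-2925 - 72)) + 236106 = (-60 - 2997) + 236106 = -3057 + 236106 = 233049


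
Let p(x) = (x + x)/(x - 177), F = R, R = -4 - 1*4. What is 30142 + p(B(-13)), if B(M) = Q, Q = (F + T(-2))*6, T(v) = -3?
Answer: 2441546/81 ≈ 30143.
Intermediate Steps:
R = -8 (R = -4 - 4 = -8)
F = -8
Q = -66 (Q = (-8 - 3)*6 = -11*6 = -66)
B(M) = -66
p(x) = 2*x/(-177 + x) (p(x) = (2*x)/(-177 + x) = 2*x/(-177 + x))
30142 + p(B(-13)) = 30142 + 2*(-66)/(-177 - 66) = 30142 + 2*(-66)/(-243) = 30142 + 2*(-66)*(-1/243) = 30142 + 44/81 = 2441546/81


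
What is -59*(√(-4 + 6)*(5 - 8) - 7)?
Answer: 413 + 177*√2 ≈ 663.32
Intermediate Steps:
-59*(√(-4 + 6)*(5 - 8) - 7) = -59*(√2*(-3) - 7) = -59*(-3*√2 - 7) = -59*(-7 - 3*√2) = 413 + 177*√2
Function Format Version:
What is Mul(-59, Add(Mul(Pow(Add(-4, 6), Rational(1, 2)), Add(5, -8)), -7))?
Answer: Add(413, Mul(177, Pow(2, Rational(1, 2)))) ≈ 663.32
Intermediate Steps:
Mul(-59, Add(Mul(Pow(Add(-4, 6), Rational(1, 2)), Add(5, -8)), -7)) = Mul(-59, Add(Mul(Pow(2, Rational(1, 2)), -3), -7)) = Mul(-59, Add(Mul(-3, Pow(2, Rational(1, 2))), -7)) = Mul(-59, Add(-7, Mul(-3, Pow(2, Rational(1, 2))))) = Add(413, Mul(177, Pow(2, Rational(1, 2))))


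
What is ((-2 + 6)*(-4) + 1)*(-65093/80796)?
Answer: 325465/26932 ≈ 12.085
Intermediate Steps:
((-2 + 6)*(-4) + 1)*(-65093/80796) = (4*(-4) + 1)*(-65093*1/80796) = (-16 + 1)*(-65093/80796) = -15*(-65093/80796) = 325465/26932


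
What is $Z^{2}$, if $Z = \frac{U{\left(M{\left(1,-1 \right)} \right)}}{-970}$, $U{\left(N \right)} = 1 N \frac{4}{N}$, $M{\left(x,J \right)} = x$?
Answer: $\frac{4}{235225} \approx 1.7005 \cdot 10^{-5}$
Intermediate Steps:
$U{\left(N \right)} = 4$ ($U{\left(N \right)} = N \frac{4}{N} = 4$)
$Z = - \frac{2}{485}$ ($Z = \frac{4}{-970} = 4 \left(- \frac{1}{970}\right) = - \frac{2}{485} \approx -0.0041237$)
$Z^{2} = \left(- \frac{2}{485}\right)^{2} = \frac{4}{235225}$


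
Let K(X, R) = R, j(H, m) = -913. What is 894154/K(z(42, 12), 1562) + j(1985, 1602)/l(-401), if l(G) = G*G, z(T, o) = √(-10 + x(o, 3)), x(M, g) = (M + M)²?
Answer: 71889715624/125585581 ≈ 572.44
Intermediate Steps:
x(M, g) = 4*M² (x(M, g) = (2*M)² = 4*M²)
z(T, o) = √(-10 + 4*o²)
l(G) = G²
894154/K(z(42, 12), 1562) + j(1985, 1602)/l(-401) = 894154/1562 - 913/((-401)²) = 894154*(1/1562) - 913/160801 = 447077/781 - 913*1/160801 = 447077/781 - 913/160801 = 71889715624/125585581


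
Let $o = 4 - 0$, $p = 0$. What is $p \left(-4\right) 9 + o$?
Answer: $4$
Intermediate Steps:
$o = 4$ ($o = 4 + 0 = 4$)
$p \left(-4\right) 9 + o = 0 \left(-4\right) 9 + 4 = 0 \cdot 9 + 4 = 0 + 4 = 4$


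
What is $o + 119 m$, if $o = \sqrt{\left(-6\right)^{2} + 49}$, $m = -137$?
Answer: $-16303 + \sqrt{85} \approx -16294.0$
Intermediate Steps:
$o = \sqrt{85}$ ($o = \sqrt{36 + 49} = \sqrt{85} \approx 9.2195$)
$o + 119 m = \sqrt{85} + 119 \left(-137\right) = \sqrt{85} - 16303 = -16303 + \sqrt{85}$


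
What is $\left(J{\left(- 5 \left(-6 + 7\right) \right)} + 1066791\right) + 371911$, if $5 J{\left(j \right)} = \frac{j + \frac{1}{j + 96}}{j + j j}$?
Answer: $\frac{6546093873}{4550} \approx 1.4387 \cdot 10^{6}$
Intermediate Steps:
$J{\left(j \right)} = \frac{j + \frac{1}{96 + j}}{5 \left(j + j^{2}\right)}$ ($J{\left(j \right)} = \frac{\left(j + \frac{1}{j + 96}\right) \frac{1}{j + j j}}{5} = \frac{\left(j + \frac{1}{96 + j}\right) \frac{1}{j + j^{2}}}{5} = \frac{\frac{1}{j + j^{2}} \left(j + \frac{1}{96 + j}\right)}{5} = \frac{j + \frac{1}{96 + j}}{5 \left(j + j^{2}\right)}$)
$\left(J{\left(- 5 \left(-6 + 7\right) \right)} + 1066791\right) + 371911 = \left(\frac{1 + \left(- 5 \left(-6 + 7\right)\right)^{2} + 96 \left(- 5 \left(-6 + 7\right)\right)}{5 \left(- 5 \left(-6 + 7\right)\right) \left(96 + \left(- 5 \left(-6 + 7\right)\right)^{2} + 97 \left(- 5 \left(-6 + 7\right)\right)\right)} + 1066791\right) + 371911 = \left(\frac{1 + \left(\left(-5\right) 1\right)^{2} + 96 \left(\left(-5\right) 1\right)}{5 \left(\left(-5\right) 1\right) \left(96 + \left(\left(-5\right) 1\right)^{2} + 97 \left(\left(-5\right) 1\right)\right)} + 1066791\right) + 371911 = \left(\frac{1 + \left(-5\right)^{2} + 96 \left(-5\right)}{5 \left(-5\right) \left(96 + \left(-5\right)^{2} + 97 \left(-5\right)\right)} + 1066791\right) + 371911 = \left(\frac{1}{5} \left(- \frac{1}{5}\right) \frac{1}{96 + 25 - 485} \left(1 + 25 - 480\right) + 1066791\right) + 371911 = \left(\frac{1}{5} \left(- \frac{1}{5}\right) \frac{1}{-364} \left(-454\right) + 1066791\right) + 371911 = \left(\frac{1}{5} \left(- \frac{1}{5}\right) \left(- \frac{1}{364}\right) \left(-454\right) + 1066791\right) + 371911 = \left(- \frac{227}{4550} + 1066791\right) + 371911 = \frac{4853898823}{4550} + 371911 = \frac{6546093873}{4550}$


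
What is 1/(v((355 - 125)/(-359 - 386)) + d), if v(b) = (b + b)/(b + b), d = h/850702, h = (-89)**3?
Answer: 850702/145733 ≈ 5.8374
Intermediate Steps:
h = -704969
d = -704969/850702 ≈ -0.82869
v(b) = 1 (v(b) = (2*b)/((2*b)) = (2*b)*(1/(2*b)) = 1)
1/(v((355 - 125)/(-359 - 386)) + d) = 1/(1 - 704969/850702) = 1/(145733/850702) = 850702/145733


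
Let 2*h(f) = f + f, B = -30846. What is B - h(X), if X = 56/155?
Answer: -4781186/155 ≈ -30846.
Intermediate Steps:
X = 56/155 (X = 56*(1/155) = 56/155 ≈ 0.36129)
h(f) = f (h(f) = (f + f)/2 = (2*f)/2 = f)
B - h(X) = -30846 - 1*56/155 = -30846 - 56/155 = -4781186/155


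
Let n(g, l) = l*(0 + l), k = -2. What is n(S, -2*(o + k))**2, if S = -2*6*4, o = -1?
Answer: 1296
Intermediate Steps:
S = -48 (S = -12*4 = -48)
n(g, l) = l**2 (n(g, l) = l*l = l**2)
n(S, -2*(o + k))**2 = ((-2*(-1 - 2))**2)**2 = ((-2*(-3))**2)**2 = (6**2)**2 = 36**2 = 1296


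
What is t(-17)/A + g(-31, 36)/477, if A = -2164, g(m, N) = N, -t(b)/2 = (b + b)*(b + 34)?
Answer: -13153/28673 ≈ -0.45872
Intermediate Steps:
t(b) = -4*b*(34 + b) (t(b) = -2*(b + b)*(b + 34) = -2*2*b*(34 + b) = -4*b*(34 + b))
t(-17)/A + g(-31, 36)/477 = -4*(-17)*(34 - 17)/(-2164) + 36/477 = -4*(-17)*17*(-1/2164) + 36*(1/477) = 1156*(-1/2164) + 4/53 = -289/541 + 4/53 = -13153/28673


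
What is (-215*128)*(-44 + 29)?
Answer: 412800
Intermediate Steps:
(-215*128)*(-44 + 29) = -27520*(-15) = 412800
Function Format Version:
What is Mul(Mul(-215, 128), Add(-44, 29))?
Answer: 412800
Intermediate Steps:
Mul(Mul(-215, 128), Add(-44, 29)) = Mul(-27520, -15) = 412800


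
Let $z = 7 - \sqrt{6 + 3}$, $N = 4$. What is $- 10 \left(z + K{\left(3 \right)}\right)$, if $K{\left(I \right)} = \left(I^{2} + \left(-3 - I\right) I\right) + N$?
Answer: $10$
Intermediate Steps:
$z = 4$ ($z = 7 - \sqrt{9} = 7 - 3 = 4$)
$K{\left(I \right)} = 4 + I^{2} + I \left(-3 - I\right)$ ($K{\left(I \right)} = \left(I^{2} + \left(-3 - I\right) I\right) + 4 = \left(I^{2} + I \left(-3 - I\right)\right) + 4 = 4 + I^{2} + I \left(-3 - I\right)$)
$- 10 \left(z + K{\left(3 \right)}\right) = - 10 \left(4 + \left(4 - 9\right)\right) = - 10 \left(4 - 5\right) = \left(-10\right) \left(-1\right) = 10$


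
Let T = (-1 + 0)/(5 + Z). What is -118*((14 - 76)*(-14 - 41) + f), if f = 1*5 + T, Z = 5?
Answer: -2014791/5 ≈ -4.0296e+5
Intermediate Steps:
T = -1/10 (T = (-1 + 0)/(5 + 5) = -1/10 ≈ -0.10000)
f = 49/10 (f = 1*5 - 1/10 = 5 - 1/10 = 49/10 ≈ 4.9000)
-118*((14 - 76)*(-14 - 41) + f) = -118*((14 - 76)*(-14 - 41) + 49/10) = -118*(-62*(-55) + 49/10) = -118*(3410 + 49/10) = -118*34149/10 = -2014791/5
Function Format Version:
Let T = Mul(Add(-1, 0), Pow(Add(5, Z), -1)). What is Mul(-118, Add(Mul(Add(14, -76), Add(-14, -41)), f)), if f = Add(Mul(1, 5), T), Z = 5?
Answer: Rational(-2014791, 5) ≈ -4.0296e+5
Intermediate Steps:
T = Rational(-1, 10) (T = Mul(Add(-1, 0), Pow(Add(5, 5), -1)) = Mul(-1, Pow(10, -1)) = Mul(-1, Rational(1, 10)) = Rational(-1, 10) ≈ -0.10000)
f = Rational(49, 10) (f = Add(Mul(1, 5), Rational(-1, 10)) = Add(5, Rational(-1, 10)) = Rational(49, 10) ≈ 4.9000)
Mul(-118, Add(Mul(Add(14, -76), Add(-14, -41)), f)) = Mul(-118, Add(Mul(Add(14, -76), Add(-14, -41)), Rational(49, 10))) = Mul(-118, Add(Mul(-62, -55), Rational(49, 10))) = Mul(-118, Add(3410, Rational(49, 10))) = Mul(-118, Rational(34149, 10)) = Rational(-2014791, 5)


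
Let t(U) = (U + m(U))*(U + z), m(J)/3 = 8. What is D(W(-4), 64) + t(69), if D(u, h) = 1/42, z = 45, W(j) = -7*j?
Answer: 445285/42 ≈ 10602.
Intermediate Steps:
m(J) = 24 (m(J) = 3*8 = 24)
D(u, h) = 1/42
t(U) = (24 + U)*(45 + U) (t(U) = (U + 24)*(U + 45) = (24 + U)*(45 + U))
D(W(-4), 64) + t(69) = 1/42 + (1080 + 69**2 + 69*69) = 1/42 + (1080 + 4761 + 4761) = 1/42 + 10602 = 445285/42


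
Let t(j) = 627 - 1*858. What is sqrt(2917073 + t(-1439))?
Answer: sqrt(2916842) ≈ 1707.9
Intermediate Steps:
t(j) = -231 (t(j) = 627 - 858 = -231)
sqrt(2917073 + t(-1439)) = sqrt(2917073 - 231) = sqrt(2916842)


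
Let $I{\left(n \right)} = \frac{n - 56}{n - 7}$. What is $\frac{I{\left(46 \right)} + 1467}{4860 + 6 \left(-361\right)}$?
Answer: $\frac{57203}{105066} \approx 0.54445$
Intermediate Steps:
$I{\left(n \right)} = \frac{-56 + n}{-7 + n}$
$\frac{I{\left(46 \right)} + 1467}{4860 + 6 \left(-361\right)} = \frac{\frac{-56 + 46}{-7 + 46} + 1467}{4860 + 6 \left(-361\right)} = \frac{\frac{1}{39} \left(-10\right) + 1467}{4860 - 2166} = \frac{\frac{1}{39} \left(-10\right) + 1467}{2694} = \left(- \frac{10}{39} + 1467\right) \frac{1}{2694} = \frac{57203}{39} \cdot \frac{1}{2694} = \frac{57203}{105066}$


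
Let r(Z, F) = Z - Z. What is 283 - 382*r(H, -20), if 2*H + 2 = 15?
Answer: 283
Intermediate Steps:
H = 13/2 (H = -1 + (1/2)*15 = -1 + 15/2 = 13/2 ≈ 6.5000)
r(Z, F) = 0
283 - 382*r(H, -20) = 283 - 382*0 = 283 + 0 = 283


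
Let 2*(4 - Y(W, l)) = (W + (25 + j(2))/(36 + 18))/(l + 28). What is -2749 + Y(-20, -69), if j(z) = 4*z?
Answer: -4051969/1476 ≈ -2745.2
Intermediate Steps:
Y(W, l) = 4 - (11/18 + W)/(2*(28 + l)) (Y(W, l) = 4 - (W + (25 + 4*2)/(36 + 18))/(2*(l + 28)) = 4 - (W + (25 + 8)/54)/(2*(28 + l)) = 4 - (W + 33*(1/54))/(2*(28 + l)) = 4 - (W + 11/18)/(2*(28 + l)) = 4 - (11/18 + W)/(2*(28 + l)))
-2749 + Y(-20, -69) = -2749 + (4021 - 18*(-20) + 144*(-69))/(36*(28 - 69)) = -2749 + (1/36)*(4021 + 360 - 9936)/(-41) = -2749 + (1/36)*(-1/41)*(-5555) = -2749 + 5555/1476 = -4051969/1476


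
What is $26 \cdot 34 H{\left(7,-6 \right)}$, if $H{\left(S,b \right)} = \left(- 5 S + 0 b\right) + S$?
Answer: $-24752$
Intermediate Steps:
$H{\left(S,b \right)} = - 4 S$ ($H{\left(S,b \right)} = \left(- 5 S + 0\right) + S = - 5 S + S = - 4 S$)
$26 \cdot 34 H{\left(7,-6 \right)} = 26 \cdot 34 \left(\left(-4\right) 7\right) = 884 \left(-28\right) = -24752$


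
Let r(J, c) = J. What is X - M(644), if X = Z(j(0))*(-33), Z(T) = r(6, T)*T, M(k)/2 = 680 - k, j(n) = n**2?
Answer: -72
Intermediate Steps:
M(k) = 1360 - 2*k (M(k) = 2*(680 - k) = 1360 - 2*k)
Z(T) = 6*T
X = 0 (X = (6*0**2)*(-33) = (6*0)*(-33) = 0*(-33) = 0)
X - M(644) = 0 - (1360 - 2*644) = 0 - (1360 - 1288) = 0 - 1*72 = 0 - 72 = -72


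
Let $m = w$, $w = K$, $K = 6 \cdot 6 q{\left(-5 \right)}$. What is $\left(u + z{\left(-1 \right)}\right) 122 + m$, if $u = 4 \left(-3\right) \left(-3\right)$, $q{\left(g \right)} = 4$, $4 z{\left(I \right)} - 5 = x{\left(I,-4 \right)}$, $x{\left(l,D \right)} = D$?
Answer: $\frac{9133}{2} \approx 4566.5$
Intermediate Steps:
$z{\left(I \right)} = \frac{1}{4}$ ($z{\left(I \right)} = \frac{5}{4} + \frac{1}{4} \left(-4\right) = \frac{5}{4} - 1 = \frac{1}{4}$)
$K = 144$ ($K = 6 \cdot 6 \cdot 4 = 36 \cdot 4 = 144$)
$u = 36$ ($u = \left(-12\right) \left(-3\right) = 36$)
$w = 144$
$m = 144$
$\left(u + z{\left(-1 \right)}\right) 122 + m = \left(36 + \frac{1}{4}\right) 122 + 144 = \frac{145}{4} \cdot 122 + 144 = \frac{8845}{2} + 144 = \frac{9133}{2}$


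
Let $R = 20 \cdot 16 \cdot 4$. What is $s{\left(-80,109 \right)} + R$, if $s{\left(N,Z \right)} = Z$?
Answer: $1389$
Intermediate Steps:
$R = 1280$ ($R = 320 \cdot 4 = 1280$)
$s{\left(-80,109 \right)} + R = 109 + 1280 = 1389$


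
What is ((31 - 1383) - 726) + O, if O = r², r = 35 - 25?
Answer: -1978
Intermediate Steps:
r = 10
O = 100 (O = 10² = 100)
((31 - 1383) - 726) + O = ((31 - 1383) - 726) + 100 = (-1352 - 726) + 100 = -2078 + 100 = -1978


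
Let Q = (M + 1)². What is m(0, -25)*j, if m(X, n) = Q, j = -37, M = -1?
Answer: 0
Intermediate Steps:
Q = 0 (Q = (-1 + 1)² = 0² = 0)
m(X, n) = 0
m(0, -25)*j = 0*(-37) = 0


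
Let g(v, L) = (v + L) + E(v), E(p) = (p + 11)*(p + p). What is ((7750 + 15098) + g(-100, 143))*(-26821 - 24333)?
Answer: -2081507414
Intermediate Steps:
E(p) = 2*p*(11 + p) (E(p) = (11 + p)*(2*p) = 2*p*(11 + p))
g(v, L) = L + v + 2*v*(11 + v) (g(v, L) = (v + L) + 2*v*(11 + v) = (L + v) + 2*v*(11 + v) = L + v + 2*v*(11 + v))
((7750 + 15098) + g(-100, 143))*(-26821 - 24333) = ((7750 + 15098) + (143 - 100 + 2*(-100)*(11 - 100)))*(-26821 - 24333) = (22848 + (143 - 100 + 2*(-100)*(-89)))*(-51154) = (22848 + (143 - 100 + 17800))*(-51154) = (22848 + 17843)*(-51154) = 40691*(-51154) = -2081507414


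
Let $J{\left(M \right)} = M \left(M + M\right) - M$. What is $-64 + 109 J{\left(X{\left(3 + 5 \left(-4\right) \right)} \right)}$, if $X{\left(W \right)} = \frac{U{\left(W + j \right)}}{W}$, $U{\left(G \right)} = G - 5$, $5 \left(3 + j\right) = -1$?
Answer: $\frac{1831178}{7225} \approx 253.45$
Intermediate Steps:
$j = - \frac{16}{5}$ ($j = -3 + \frac{1}{5} \left(-1\right) = -3 - \frac{1}{5} = - \frac{16}{5} \approx -3.2$)
$U{\left(G \right)} = -5 + G$ ($U{\left(G \right)} = G - 5 = -5 + G$)
$X{\left(W \right)} = \frac{- \frac{41}{5} + W}{W}$ ($X{\left(W \right)} = \frac{-5 + \left(W - \frac{16}{5}\right)}{W} = \frac{-5 + \left(- \frac{16}{5} + W\right)}{W} = \frac{- \frac{41}{5} + W}{W}$)
$J{\left(M \right)} = - M + 2 M^{2}$ ($J{\left(M \right)} = M 2 M - M = 2 M^{2} - M = - M + 2 M^{2}$)
$-64 + 109 J{\left(X{\left(3 + 5 \left(-4\right) \right)} \right)} = -64 + 109 \frac{- \frac{41}{5} + \left(3 + 5 \left(-4\right)\right)}{3 + 5 \left(-4\right)} \left(-1 + 2 \frac{- \frac{41}{5} + \left(3 + 5 \left(-4\right)\right)}{3 + 5 \left(-4\right)}\right) = -64 + 109 \frac{- \frac{41}{5} + \left(3 - 20\right)}{3 - 20} \left(-1 + 2 \frac{- \frac{41}{5} + \left(3 - 20\right)}{3 - 20}\right) = -64 + 109 \frac{- \frac{41}{5} - 17}{-17} \left(-1 + 2 \frac{- \frac{41}{5} - 17}{-17}\right) = -64 + 109 \left(- \frac{1}{17}\right) \left(- \frac{126}{5}\right) \left(-1 + 2 \left(\left(- \frac{1}{17}\right) \left(- \frac{126}{5}\right)\right)\right) = -64 + 109 \frac{126 \left(-1 + 2 \cdot \frac{126}{85}\right)}{85} = -64 + 109 \frac{126 \left(-1 + \frac{252}{85}\right)}{85} = -64 + 109 \cdot \frac{126}{85} \cdot \frac{167}{85} = -64 + 109 \cdot \frac{21042}{7225} = -64 + \frac{2293578}{7225} = \frac{1831178}{7225}$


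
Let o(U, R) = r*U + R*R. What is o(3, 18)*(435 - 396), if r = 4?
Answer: 13104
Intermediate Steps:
o(U, R) = R² + 4*U (o(U, R) = 4*U + R*R = 4*U + R² = R² + 4*U)
o(3, 18)*(435 - 396) = (18² + 4*3)*(435 - 396) = (324 + 12)*39 = 336*39 = 13104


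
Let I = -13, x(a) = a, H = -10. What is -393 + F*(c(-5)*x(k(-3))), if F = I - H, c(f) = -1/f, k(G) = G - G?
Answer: -393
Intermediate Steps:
k(G) = 0
F = -3 (F = -13 - 1*(-10) = -13 + 10 = -3)
-393 + F*(c(-5)*x(k(-3))) = -393 - 3*(-1/(-5))*0 = -393 - 3*(-1*(-⅕))*0 = -393 - 3*0/5 = -393 - 3*0 = -393 + 0 = -393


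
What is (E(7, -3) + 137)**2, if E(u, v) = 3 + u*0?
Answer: 19600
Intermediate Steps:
E(u, v) = 3 (E(u, v) = 3 + 0 = 3)
(E(7, -3) + 137)**2 = (3 + 137)**2 = 140**2 = 19600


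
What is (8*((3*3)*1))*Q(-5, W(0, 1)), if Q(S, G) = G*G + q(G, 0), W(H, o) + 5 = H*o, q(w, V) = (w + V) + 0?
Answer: 1440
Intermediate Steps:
q(w, V) = V + w (q(w, V) = (V + w) + 0 = V + w)
W(H, o) = -5 + H*o
Q(S, G) = G + G² (Q(S, G) = G*G + (0 + G) = G² + G = G + G²)
(8*((3*3)*1))*Q(-5, W(0, 1)) = (8*((3*3)*1))*((-5 + 0*1)*(1 + (-5 + 0*1))) = (8*(9*1))*((-5 + 0)*(1 + (-5 + 0))) = (8*9)*(-5*(1 - 5)) = 72*(-5*(-4)) = 72*20 = 1440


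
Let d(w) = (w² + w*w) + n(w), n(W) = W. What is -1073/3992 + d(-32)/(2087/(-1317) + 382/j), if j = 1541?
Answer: -16336043100413/10830188216 ≈ -1508.4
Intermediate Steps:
d(w) = w + 2*w² (d(w) = (w² + w*w) + w = (w² + w²) + w = 2*w² + w = w + 2*w²)
-1073/3992 + d(-32)/(2087/(-1317) + 382/j) = -1073/3992 + (-32*(1 + 2*(-32)))/(2087/(-1317) + 382/1541) = -1073*1/3992 + (-32*(1 - 64))/(2087*(-1/1317) + 382*(1/1541)) = -1073/3992 + (-32*(-63))/(-2087/1317 + 382/1541) = -1073/3992 + 2016/(-2712973/2029497) = -1073/3992 + 2016*(-2029497/2712973) = -1073/3992 - 4091465952/2712973 = -16336043100413/10830188216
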